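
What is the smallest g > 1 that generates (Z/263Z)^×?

5

φ(263) = 263 − 1 = 262 = 2 · 131.
Test candidates g = 2, 3, … against the prime factors q ∈ {2, 131} of φ(263): g is a generator iff g^(262/q) ≢ 1 for every such q.
g = 2: 2^131 ≡ 1 — hits 1, so not a primitive root.
g = 3: 3^131 ≡ 1 — hits 1, so not a primitive root.
g = 4: 4^131 ≡ 1 — hits 1, so not a primitive root.
g = 5: 5^131 ≡ 262; 5^2 ≡ 25 — none is 1, so 5 is a primitive root.
The smallest primitive root modulo 263 is 5.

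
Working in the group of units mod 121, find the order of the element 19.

110

By Lagrange's theorem, ord_121(19) divides φ(121) = φ(11^2) = 11·(11−1) = 110 = 2 · 5 · 11.
Divisors of 110: 1, 2, 5, 10, 11, 22, 55, 110.
Test each divisor d:
19^1 ≡ 19
19^2 ≡ 119
19^5 ≡ 76
19^10 ≡ 89
19^11 ≡ 118
19^22 ≡ 9
19^55 ≡ 120
19^110 ≡ 1
Therefore the multiplicative order of 19 modulo 121 is 110.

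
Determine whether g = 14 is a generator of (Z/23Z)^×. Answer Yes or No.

Yes

φ(23) = 23 − 1 = 22 = 2 · 11.
It suffices to check that the order of 14 is not a proper divisor of 22: compute 14^(22/q) for q ∈ {2, 11}.
14^11 ≡ 22 (mod 23)  [q = 2: ≢ 1 ✓]
14^2 ≡ 12 (mod 23)  [q = 11: ≢ 1 ✓]
Every test exponent gives a nontrivial residue, hence 14 generates the full group.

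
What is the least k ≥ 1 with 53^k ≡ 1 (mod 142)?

70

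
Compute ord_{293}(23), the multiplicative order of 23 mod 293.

292

The order of 23 must divide φ(293) = 293 − 1 = 292 = 2^2 · 73.
Divisors of 292: 1, 2, 4, 73, 146, 292.
Test each divisor d:
23^1 ≡ 23 (mod 293)
23^2 ≡ 236 (mod 293)
23^4 ≡ 26 (mod 293)
23^73 ≡ 155 (mod 293)
23^146 ≡ 292 (mod 293)
23^292 ≡ 1 (mod 293) ✓
Therefore the multiplicative order of 23 modulo 293 is 292.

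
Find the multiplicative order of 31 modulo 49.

6

The order of 31 must divide φ(49) = φ(7^2) = 7·(7−1) = 42 = 2 · 3 · 7.
Divisors of 42: 1, 2, 3, 6, 7, 14, 21, 42.
Evaluate successive powers at the divisors of 42:
31^1 ≡ 31 (mod 49)
31^2 ≡ 30 (mod 49)
31^3 ≡ 48 (mod 49)
31^6 ≡ 1 (mod 49) ✓
The smallest such exponent is 6, so the order of 31 is 6.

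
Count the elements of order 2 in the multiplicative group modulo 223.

1

φ(223) = 223 − 1 = 222 = 2 · 3 · 37.
(Z/223Z)^× is cyclic (|G| = 222); a cyclic group of order m has exactly φ(d) elements of each order d | m, and none otherwise.
2 | 222, and φ(2) = 2 − 1 = 1.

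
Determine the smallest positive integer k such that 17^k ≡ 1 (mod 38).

Since 17 ∈ (Z/38Z)^×, its order divides φ(38) = φ(2)·φ(19) = 1·18 = 18 = 2 · 3^2.
Divisors of 18: 1, 2, 3, 6, 9, 18.
Check 17^d mod 38 for each divisor in increasing order:
17^1 ≡ 17
17^2 ≡ 23
17^3 ≡ 11
17^6 ≡ 7
17^9 ≡ 1
Hence ord(17) = 9.

9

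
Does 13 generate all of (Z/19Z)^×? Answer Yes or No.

Yes

φ(19) = 19 − 1 = 18 = 2 · 3^2.
An element g generates (Z/19Z)^× iff g^(18/q) ≢ 1 (mod 19) for each prime q ∈ {2, 3}.
13^9 ≡ 18 (mod 19)  [q = 2: ≢ 1 ✓]
13^6 ≡ 11 (mod 19)  [q = 3: ≢ 1 ✓]
Every test exponent gives a nontrivial residue, hence 13 generates the full group.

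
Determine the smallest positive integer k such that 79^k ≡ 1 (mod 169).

13

Since 79 ∈ (Z/169Z)^×, its order divides φ(169) = φ(13^2) = 13·(13−1) = 156 = 2^2 · 3 · 13.
Divisors of 156: 1, 2, 3, 4, 6, 12, 13, 26, 39, 52, 78, 156.
Check 79^d mod 169 for each divisor in increasing order:
79^1 ≡ 79 (mod 169)
79^2 ≡ 157 (mod 169)
79^3 ≡ 66 (mod 169)
79^4 ≡ 144 (mod 169)
79^6 ≡ 131 (mod 169)
79^12 ≡ 92 (mod 169)
79^13 ≡ 1 (mod 169) ✓
So ord_169(79) = 13.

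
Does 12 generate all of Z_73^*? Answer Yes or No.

φ(73) = 73 − 1 = 72 = 2^3 · 3^2.
It suffices to check that the order of 12 is not a proper divisor of 72: compute 12^(72/q) for q ∈ {2, 3}.
12^36 ≡ 1 (mod 73)  [q = 2: ≡ 1 ✗]
12^24 ≡ 8 (mod 73)  [q = 3: ≢ 1 ✓]
Since 12^36 ≡ 1, the order of 12 divides 36 < 72, so 12 is not a primitive root.

No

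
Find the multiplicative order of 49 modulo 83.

41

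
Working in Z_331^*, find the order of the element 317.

330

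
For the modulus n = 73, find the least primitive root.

φ(73) = 73 − 1 = 72 = 2^3 · 3^2.
g is a primitive root iff g^(72/q) ≢ 1 (mod 73) for each prime q ∈ {2, 3}.
g = 2: 2^36 ≡ 1 — hits 1, so not a primitive root.
g = 3: 3^36 ≡ 1 — hits 1, so not a primitive root.
g = 4: 4^36 ≡ 1 — hits 1, so not a primitive root.
g = 5: 5^36 ≡ 72; 5^24 ≡ 8 — none is 1, so 5 is a primitive root.
Hence the least primitive root of 73 is 5.

5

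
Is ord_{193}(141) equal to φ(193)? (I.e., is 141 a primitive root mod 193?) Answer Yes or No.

Yes

φ(193) = 193 − 1 = 192 = 2^6 · 3.
It suffices to check that the order of 141 is not a proper divisor of 192: compute 141^(192/q) for q ∈ {2, 3}.
141^96 ≡ 192 (mod 193)  [q = 2: ≢ 1 ✓]
141^64 ≡ 108 (mod 193)  [q = 3: ≢ 1 ✓]
Every test exponent gives a nontrivial residue, hence 141 generates the full group.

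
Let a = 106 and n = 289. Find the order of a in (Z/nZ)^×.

The order of 106 must divide φ(289) = φ(17^2) = 17·(17−1) = 272 = 2^4 · 17.
Divisors of 272: 1, 2, 4, 8, 16, 17, 34, 68, 136, 272.
Check 106^d mod 289 for each divisor in increasing order:
106^1 ≡ 106 (mod 289)
106^2 ≡ 254 (mod 289)
106^4 ≡ 69 (mod 289)
106^8 ≡ 137 (mod 289)
106^16 ≡ 273 (mod 289)
106^17 ≡ 38 (mod 289)
106^34 ≡ 288 (mod 289)
106^68 ≡ 1 (mod 289) ✓
So ord_289(106) = 68.

68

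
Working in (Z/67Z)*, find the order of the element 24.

11

The order of 24 must divide φ(67) = 67 − 1 = 66 = 2 · 3 · 11.
Divisors of 66: 1, 2, 3, 6, 11, 22, 33, 66.
Test each divisor d:
24^1 ≡ 24 (mod 67)
24^2 ≡ 40 (mod 67)
24^3 ≡ 22 (mod 67)
24^6 ≡ 15 (mod 67)
24^11 ≡ 1 (mod 67) ✓
So ord_67(24) = 11.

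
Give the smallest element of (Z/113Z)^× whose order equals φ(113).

3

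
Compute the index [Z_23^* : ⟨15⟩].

By Lagrange's theorem, ord_23(15) divides φ(23) = 23 − 1 = 22 = 2 · 11.
Divisors of 22: 1, 2, 11, 22.
Check 15^d mod 23 for each divisor in increasing order:
15^1 ≡ 15 (mod 23)
15^2 ≡ 18 (mod 23)
15^11 ≡ 22 (mod 23)
15^22 ≡ 1 (mod 23) ✓
The order of 15 is 22, so the subgroup it generates has 22 elements.
The index is φ(23) / ord(15) = 22 / 22 = 1.

1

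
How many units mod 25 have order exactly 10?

φ(25) = φ(5^2) = 5·(5−1) = 20 = 2^2 · 5.
In a cyclic group of order 20, there are φ(d) elements of order d for each divisor d of 20, and zero for non-divisors.
10 = 2 · 5 divides 20, and φ(10) = 4.

4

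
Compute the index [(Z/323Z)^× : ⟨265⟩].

18

ord(265) | φ(323) = φ(17·19) = (17−1)·(19−1) = 16·18 = 288 = 2^5 · 3^2.
Divisors of 288: 1, 2, 3, 4, 6, 8, 9, 12, 16, 18, 24, 32, 36, 48, 72, 96, 144, 288.
Compute 265^d (mod 323) for the divisors d until we hit 1:
265^1 ≡ 265 (mod 323)
265^2 ≡ 134 (mod 323)
265^3 ≡ 303 (mod 323)
265^4 ≡ 191 (mod 323)
265^6 ≡ 77 (mod 323)
265^8 ≡ 305 (mod 323)
265^9 ≡ 75 (mod 323)
265^12 ≡ 115 (mod 323)
265^16 ≡ 1 (mod 323) ✓
The order of 265 is 16, so the subgroup it generates has 16 elements.
The index is φ(323) / ord(265) = 288 / 16 = 18.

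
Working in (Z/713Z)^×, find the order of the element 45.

30

Since 45 ∈ (Z/713Z)^×, its order divides φ(713) = φ(23·31) = (23−1)·(31−1) = 22·30 = 660 = 2^2 · 3 · 5 · 11.
Divisors of 660: 1, 2, 3, 4, 5, 6, 10, 11, 12, 15, 20, 22, 30, 33, 44, 55, 60, 66, 110, 132, 165, 220, 330, 660.
Evaluate successive powers at the divisors of 660:
45^1 ≡ 45 (mod 713)
45^2 ≡ 599 (mod 713)
45^3 ≡ 574 (mod 713)
45^4 ≡ 162 (mod 713)
45^5 ≡ 160 (mod 713)
45^6 ≡ 70 (mod 713)
45^10 ≡ 645 (mod 713)
45^11 ≡ 505 (mod 713)
45^12 ≡ 622 (mod 713)
45^15 ≡ 528 (mod 713)
45^20 ≡ 346 (mod 713)
45^22 ≡ 484 (mod 713)
45^30 ≡ 1 (mod 713) ✓
So ord_713(45) = 30.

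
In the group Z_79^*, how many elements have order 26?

12

φ(79) = 79 − 1 = 78 = 2 · 3 · 13.
(Z/79Z)^× is cyclic (|G| = 78); a cyclic group of order m has exactly φ(d) elements of each order d | m, and none otherwise.
26 = 2 · 13 divides 78, and φ(26) = 12.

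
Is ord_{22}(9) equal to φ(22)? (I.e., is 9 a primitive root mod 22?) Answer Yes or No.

No

φ(22) = φ(2)·φ(11) = 1·10 = 10 = 2 · 5.
An element g generates (Z/22Z)^× iff g^(10/q) ≢ 1 (mod 22) for each prime q ∈ {2, 5}.
9^5 ≡ 1 (mod 22)  [q = 2: ≡ 1 ✗]
9^2 ≡ 15 (mod 22)  [q = 5: ≢ 1 ✓]
Since 9^5 ≡ 1, the order of 9 divides 5 < 10, so 9 is not a primitive root.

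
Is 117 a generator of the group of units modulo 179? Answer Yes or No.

No

φ(179) = 179 − 1 = 178 = 2 · 89.
117 is a primitive root mod 179 iff 117^(φ(179)/q) ≢ 1 for every prime q | φ(179), i.e. q ∈ {2, 89}.
117^89 ≡ 1 (mod 179)  [q = 2: ≡ 1 ✗]
117^2 ≡ 85 (mod 179)  [q = 89: ≢ 1 ✓]
117^89 ≡ 1 shows ord(117) | 89, strictly less than φ(179); not a primitive root.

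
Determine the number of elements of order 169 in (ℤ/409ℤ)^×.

φ(409) = 409 − 1 = 408 = 2^3 · 3 · 17.
In a cyclic group of order 408, there are φ(d) elements of order d for each divisor d of 408, and zero for non-divisors.
Since 169 ∤ 408, the count is 0.

0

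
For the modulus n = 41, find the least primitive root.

φ(41) = 41 − 1 = 40 = 2^3 · 5.
g is a primitive root iff g^(40/q) ≢ 1 (mod 41) for each prime q ∈ {2, 5}.
g = 2: 2^20 ≡ 1 — hits 1, so not a primitive root.
g = 3: 3^20 ≡ 40; 3^8 ≡ 1 — hits 1, so not a primitive root.
g = 4: 4^20 ≡ 1 — hits 1, so not a primitive root.
g = 5: 5^20 ≡ 1 — hits 1, so not a primitive root.
g = 6: 6^20 ≡ 40; 6^8 ≡ 10 — none is 1, so 6 is a primitive root.
Hence the least primitive root of 41 is 6.

6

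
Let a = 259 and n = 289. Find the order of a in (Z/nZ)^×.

68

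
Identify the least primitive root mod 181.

2

φ(181) = 181 − 1 = 180 = 2^2 · 3^2 · 5.
g is a primitive root iff g^(180/q) ≢ 1 (mod 181) for each prime q ∈ {2, 3, 5}.
g = 2: 2^90 ≡ 180; 2^60 ≡ 48; 2^36 ≡ 59 — none is 1, so 2 is a primitive root.
So 2 is the smallest generator of (Z/181Z)^×.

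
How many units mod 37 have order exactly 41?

0

φ(37) = 37 − 1 = 36 = 2^2 · 3^2.
(Z/37Z)^× is cyclic (|G| = 36); a cyclic group of order m has exactly φ(d) elements of each order d | m, and none otherwise.
Here 36 is not a multiple of 41, so there are no elements of order 41.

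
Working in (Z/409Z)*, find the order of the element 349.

204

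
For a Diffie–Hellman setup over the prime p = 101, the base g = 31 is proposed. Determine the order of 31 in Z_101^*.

25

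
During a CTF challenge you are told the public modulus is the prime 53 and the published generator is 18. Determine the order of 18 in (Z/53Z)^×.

By Lagrange's theorem, ord_53(18) divides φ(53) = 53 − 1 = 52 = 2^2 · 13.
Divisors of 52: 1, 2, 4, 13, 26, 52.
Test each divisor d:
18^1 ≡ 18 (mod 53)
18^2 ≡ 6 (mod 53)
18^4 ≡ 36 (mod 53)
18^13 ≡ 23 (mod 53)
18^26 ≡ 52 (mod 53)
18^52 ≡ 1 (mod 53) ✓
Hence ord(18) = 52.

52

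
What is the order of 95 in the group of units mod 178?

88

The order of 95 must divide φ(178) = φ(2)·φ(89) = 1·88 = 88 = 2^3 · 11.
Divisors of 88: 1, 2, 4, 8, 11, 22, 44, 88.
Check 95^d mod 178 for each divisor in increasing order:
95^1 ≡ 95 (mod 178)
95^2 ≡ 125 (mod 178)
95^4 ≡ 139 (mod 178)
95^8 ≡ 97 (mod 178)
95^11 ≡ 37 (mod 178)
95^22 ≡ 123 (mod 178)
95^44 ≡ 177 (mod 178)
95^88 ≡ 1 (mod 178) ✓
Therefore the multiplicative order of 95 modulo 178 is 88.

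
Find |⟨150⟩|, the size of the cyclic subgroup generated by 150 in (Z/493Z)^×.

112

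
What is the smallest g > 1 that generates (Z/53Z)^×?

2

φ(53) = 53 − 1 = 52 = 2^2 · 13.
g is a primitive root iff g^(52/q) ≢ 1 (mod 53) for each prime q ∈ {2, 13}.
g = 2: 2^26 ≡ 52; 2^4 ≡ 16 — none is 1, so 2 is a primitive root.
So 2 is the smallest generator of (Z/53Z)^×.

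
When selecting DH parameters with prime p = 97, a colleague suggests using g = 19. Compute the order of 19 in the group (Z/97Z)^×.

32

The order of 19 must divide φ(97) = 97 − 1 = 96 = 2^5 · 3.
Divisors of 96: 1, 2, 3, 4, 6, 8, 12, 16, 24, 32, 48, 96.
Evaluate successive powers at the divisors of 96:
19^1 ≡ 19 (mod 97)
19^2 ≡ 70 (mod 97)
19^3 ≡ 69 (mod 97)
19^4 ≡ 50 (mod 97)
19^6 ≡ 8 (mod 97)
19^8 ≡ 75 (mod 97)
19^12 ≡ 64 (mod 97)
19^16 ≡ 96 (mod 97)
19^24 ≡ 22 (mod 97)
19^32 ≡ 1 (mod 97) ✓
So ord_97(19) = 32.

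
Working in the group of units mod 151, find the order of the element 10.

75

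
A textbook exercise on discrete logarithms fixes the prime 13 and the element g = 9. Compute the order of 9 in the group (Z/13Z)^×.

ord(9) | φ(13) = 13 − 1 = 12 = 2^2 · 3.
Divisors of 12: 1, 2, 3, 4, 6, 12.
Evaluate successive powers at the divisors of 12:
9^1 ≡ 9
9^2 ≡ 3
9^3 ≡ 1
The smallest such exponent is 3, so the order of 9 is 3.

3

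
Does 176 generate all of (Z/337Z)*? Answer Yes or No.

Yes

φ(337) = 337 − 1 = 336 = 2^4 · 3 · 7.
Test 176^(336/q) mod 337 for each prime factor q of 336:
176^168 ≡ 336 (mod 337)  [q = 2: ≢ 1 ✓]
176^112 ≡ 128 (mod 337)  [q = 3: ≢ 1 ✓]
176^48 ≡ 175 (mod 337)  [q = 7: ≢ 1 ✓]
None equal 1, so ord_337(176) = 336: 176 is a primitive root.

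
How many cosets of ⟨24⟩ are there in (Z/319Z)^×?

4

ord(24) | φ(319) = φ(11·29) = (11−1)·(29−1) = 10·28 = 280 = 2^3 · 5 · 7.
Divisors of 280: 1, 2, 4, 5, 7, 8, 10, 14, 20, 28, 35, 40, 56, 70, 140, 280.
Evaluate successive powers at the divisors of 280:
24^1 ≡ 24
24^2 ≡ 257
24^4 ≡ 16
24^5 ≡ 65
24^7 ≡ 117
24^8 ≡ 256
24^10 ≡ 78
24^14 ≡ 291
24^20 ≡ 23
24^28 ≡ 146
24^35 ≡ 175
24^40 ≡ 210
24^56 ≡ 262
24^70 ≡ 1
So ord_319(24) = 70, hence |⟨24⟩| = 70.
Index = |(Z/319Z)^×| / |⟨24⟩| = 280 / 70 = 4.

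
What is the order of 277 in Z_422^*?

105

ord(277) | φ(422) = φ(2)·φ(211) = 1·210 = 210 = 2 · 3 · 5 · 7.
Divisors of 210: 1, 2, 3, 5, 6, 7, 10, 14, 15, 21, 30, 35, 42, 70, 105, 210.
Check 277^d mod 422 for each divisor in increasing order:
277^1 ≡ 277 (mod 422)
277^2 ≡ 347 (mod 422)
277^3 ≡ 325 (mod 422)
277^5 ≡ 101 (mod 422)
277^6 ≡ 125 (mod 422)
277^7 ≡ 21 (mod 422)
277^10 ≡ 73 (mod 422)
277^14 ≡ 19 (mod 422)
277^15 ≡ 199 (mod 422)
277^21 ≡ 399 (mod 422)
277^30 ≡ 355 (mod 422)
277^35 ≡ 407 (mod 422)
277^42 ≡ 107 (mod 422)
277^70 ≡ 225 (mod 422)
277^105 ≡ 1 (mod 422) ✓
Therefore the multiplicative order of 277 modulo 422 is 105.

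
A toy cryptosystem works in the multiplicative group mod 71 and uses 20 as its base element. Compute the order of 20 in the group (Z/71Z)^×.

By Lagrange's theorem, ord_71(20) divides φ(71) = 71 − 1 = 70 = 2 · 5 · 7.
Divisors of 70: 1, 2, 5, 7, 10, 14, 35, 70.
Check 20^d mod 71 for each divisor in increasing order:
20^1 ≡ 20 (mod 71)
20^2 ≡ 45 (mod 71)
20^5 ≡ 30 (mod 71)
20^7 ≡ 1 (mod 71) ✓
Therefore the multiplicative order of 20 modulo 71 is 7.

7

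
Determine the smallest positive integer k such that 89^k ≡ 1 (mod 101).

By Lagrange's theorem, ord_101(89) divides φ(101) = 101 − 1 = 100 = 2^2 · 5^2.
Divisors of 100: 1, 2, 4, 5, 10, 20, 25, 50, 100.
Evaluate successive powers at the divisors of 100:
89^1 ≡ 89 (mod 101)
89^2 ≡ 43 (mod 101)
89^4 ≡ 31 (mod 101)
89^5 ≡ 32 (mod 101)
89^10 ≡ 14 (mod 101)
89^20 ≡ 95 (mod 101)
89^25 ≡ 10 (mod 101)
89^50 ≡ 100 (mod 101)
89^100 ≡ 1 (mod 101) ✓
So ord_101(89) = 100.

100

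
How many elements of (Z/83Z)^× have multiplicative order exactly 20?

0

φ(83) = 83 − 1 = 82 = 2 · 41.
In a cyclic group of order 82, there are φ(d) elements of order d for each divisor d of 82, and zero for non-divisors.
Since 20 ∤ 82, the count is 0.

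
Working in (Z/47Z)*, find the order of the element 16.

The order of 16 must divide φ(47) = 47 − 1 = 46 = 2 · 23.
Divisors of 46: 1, 2, 23, 46.
Check 16^d mod 47 for each divisor in increasing order:
16^1 ≡ 16
16^2 ≡ 21
16^23 ≡ 1
So ord_47(16) = 23.

23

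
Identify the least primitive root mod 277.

φ(277) = 277 − 1 = 276 = 2^2 · 3 · 23.
g is a primitive root iff g^(276/q) ≢ 1 (mod 277) for each prime q ∈ {2, 3, 23}.
g = 2: 2^138 ≡ 276; 2^92 ≡ 1 — hits 1, so not a primitive root.
g = 3: 3^138 ≡ 1 — hits 1, so not a primitive root.
g = 4: 4^138 ≡ 1 — hits 1, so not a primitive root.
g = 5: 5^138 ≡ 276; 5^92 ≡ 116; 5^12 ≡ 27 — none is 1, so 5 is a primitive root.
So 5 is the smallest generator of (Z/277Z)^×.

5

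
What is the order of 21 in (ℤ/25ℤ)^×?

ord(21) | φ(25) = φ(5^2) = 5·(5−1) = 20 = 2^2 · 5.
Divisors of 20: 1, 2, 4, 5, 10, 20.
Check 21^d mod 25 for each divisor in increasing order:
21^1 ≡ 21
21^2 ≡ 16
21^4 ≡ 6
21^5 ≡ 1
Therefore the multiplicative order of 21 modulo 25 is 5.

5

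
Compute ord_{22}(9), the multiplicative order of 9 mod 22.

5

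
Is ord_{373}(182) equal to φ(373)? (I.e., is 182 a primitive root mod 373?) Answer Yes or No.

Yes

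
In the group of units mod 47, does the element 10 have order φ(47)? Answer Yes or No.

Yes

φ(47) = 47 − 1 = 46 = 2 · 23.
An element g generates (Z/47Z)^× iff g^(46/q) ≢ 1 (mod 47) for each prime q ∈ {2, 23}.
10^23 ≡ 46 (mod 47)  [q = 2: ≢ 1 ✓]
10^2 ≡ 6 (mod 47)  [q = 23: ≢ 1 ✓]
Every test exponent gives a nontrivial residue, hence 10 generates the full group.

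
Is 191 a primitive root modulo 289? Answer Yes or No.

No

φ(289) = φ(17^2) = 17·(17−1) = 272 = 2^4 · 17.
It suffices to check that the order of 191 is not a proper divisor of 272: compute 191^(272/q) for q ∈ {2, 17}.
191^136 ≡ 1 (mod 289)  [q = 2: ≡ 1 ✗]
191^16 ≡ 35 (mod 289)  [q = 17: ≢ 1 ✓]
Since 191^136 ≡ 1, the order of 191 divides 136 < 272, so 191 is not a primitive root.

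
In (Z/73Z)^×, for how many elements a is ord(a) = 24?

φ(73) = 73 − 1 = 72 = 2^3 · 3^2.
Since (Z/73Z)^× is cyclic of order 72, the number of elements of order d is φ(d) when d | 72 and 0 otherwise.
24 = 2^3 · 3 divides 72, and φ(24) = 8.

8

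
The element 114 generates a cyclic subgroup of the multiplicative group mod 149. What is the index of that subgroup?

The order of 114 must divide φ(149) = 149 − 1 = 148 = 2^2 · 37.
Divisors of 148: 1, 2, 4, 37, 74, 148.
Compute 114^d (mod 149) for the divisors d until we hit 1:
114^1 ≡ 114 (mod 149)
114^2 ≡ 33 (mod 149)
114^4 ≡ 46 (mod 149)
114^37 ≡ 1 (mod 149) ✓
The order of 114 is 37, so the subgroup it generates has 37 elements.
[(Z/149Z)^× : ⟨114⟩] = 148/37 = 4.

4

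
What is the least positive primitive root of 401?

3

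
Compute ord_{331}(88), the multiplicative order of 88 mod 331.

33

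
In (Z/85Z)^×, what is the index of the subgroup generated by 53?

ord(53) | φ(85) = φ(5·17) = (5−1)·(17−1) = 4·16 = 64 = 2^6.
Divisors of 64: 1, 2, 4, 8, 16, 32, 64.
Test each divisor d:
53^1 ≡ 53
53^2 ≡ 4
53^4 ≡ 16
53^8 ≡ 1
Thus |⟨53⟩| = ord(53) = 8.
[(Z/85Z)^× : ⟨53⟩] = 64/8 = 8.

8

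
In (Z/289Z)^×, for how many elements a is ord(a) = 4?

2

φ(289) = φ(17^2) = 17·(17−1) = 272 = 2^4 · 17.
(Z/289Z)^× is cyclic (|G| = 272); a cyclic group of order m has exactly φ(d) elements of each order d | m, and none otherwise.
4 = 2^2 divides 272, and φ(4) = 2.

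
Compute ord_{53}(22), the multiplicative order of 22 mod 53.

52

Since 22 ∈ (Z/53Z)^×, its order divides φ(53) = 53 − 1 = 52 = 2^2 · 13.
Divisors of 52: 1, 2, 4, 13, 26, 52.
Test each divisor d:
22^1 ≡ 22 (mod 53)
22^2 ≡ 7 (mod 53)
22^4 ≡ 49 (mod 53)
22^13 ≡ 23 (mod 53)
22^26 ≡ 52 (mod 53)
22^52 ≡ 1 (mod 53) ✓
Hence ord(22) = 52.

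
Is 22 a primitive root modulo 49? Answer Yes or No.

No

φ(49) = φ(7^2) = 7·(7−1) = 42 = 2 · 3 · 7.
An element g generates (Z/49Z)^× iff g^(42/q) ≢ 1 (mod 49) for each prime q ∈ {2, 3, 7}.
22^21 ≡ 1 (mod 49)  [q = 2: ≡ 1 ✗]
22^14 ≡ 1 (mod 49)  [q = 3: ≡ 1 ✗]
22^6 ≡ 29 (mod 49)  [q = 7: ≢ 1 ✓]
22^21 ≡ 1 shows ord(22) | 21, strictly less than φ(49); not a primitive root.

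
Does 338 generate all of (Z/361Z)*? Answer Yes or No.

φ(361) = φ(19^2) = 19·(19−1) = 342 = 2 · 3^2 · 19.
An element g generates (Z/361Z)^× iff g^(342/q) ≢ 1 (mod 361) for each prime q ∈ {2, 3, 19}.
338^171 ≡ 360 (mod 361)  [q = 2: ≢ 1 ✓]
338^114 ≡ 68 (mod 361)  [q = 3: ≢ 1 ✓]
338^18 ≡ 20 (mod 361)  [q = 19: ≢ 1 ✓]
All checks pass, so 338 has order 342 and is a primitive root modulo 361.

Yes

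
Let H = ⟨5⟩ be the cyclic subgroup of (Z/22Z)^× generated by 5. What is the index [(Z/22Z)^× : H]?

2

Since 5 ∈ (Z/22Z)^×, its order divides φ(22) = φ(2)·φ(11) = 1·10 = 10 = 2 · 5.
Divisors of 10: 1, 2, 5, 10.
Evaluate successive powers at the divisors of 10:
5^1 ≡ 5 (mod 22)
5^2 ≡ 3 (mod 22)
5^5 ≡ 1 (mod 22) ✓
Thus |⟨5⟩| = ord(5) = 5.
The index is φ(22) / ord(5) = 10 / 5 = 2.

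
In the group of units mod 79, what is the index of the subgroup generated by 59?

1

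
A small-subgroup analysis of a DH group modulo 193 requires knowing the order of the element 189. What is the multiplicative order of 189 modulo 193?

48

ord(189) | φ(193) = 193 − 1 = 192 = 2^6 · 3.
Divisors of 192: 1, 2, 3, 4, 6, 8, 12, 16, 24, 32, 48, 64, 96, 192.
Check 189^d mod 193 for each divisor in increasing order:
189^1 ≡ 189 (mod 193)
189^2 ≡ 16 (mod 193)
189^3 ≡ 129 (mod 193)
189^4 ≡ 63 (mod 193)
189^6 ≡ 43 (mod 193)
189^8 ≡ 109 (mod 193)
189^12 ≡ 112 (mod 193)
189^16 ≡ 108 (mod 193)
189^24 ≡ 192 (mod 193)
189^32 ≡ 84 (mod 193)
189^48 ≡ 1 (mod 193) ✓
So ord_193(189) = 48.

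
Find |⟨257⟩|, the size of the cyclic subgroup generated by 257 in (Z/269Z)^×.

268

Since 257 ∈ (Z/269Z)^×, its order divides φ(269) = 269 − 1 = 268 = 2^2 · 67.
Divisors of 268: 1, 2, 4, 67, 134, 268.
Evaluate successive powers at the divisors of 268:
257^1 ≡ 257 (mod 269)
257^2 ≡ 144 (mod 269)
257^4 ≡ 23 (mod 269)
257^67 ≡ 187 (mod 269)
257^134 ≡ 268 (mod 269)
257^268 ≡ 1 (mod 269) ✓
So ord_269(257) = 268.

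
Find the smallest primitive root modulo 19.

2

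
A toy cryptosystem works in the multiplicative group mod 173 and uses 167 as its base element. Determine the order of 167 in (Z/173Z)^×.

86

The order of 167 must divide φ(173) = 173 − 1 = 172 = 2^2 · 43.
Divisors of 172: 1, 2, 4, 43, 86, 172.
Compute 167^d (mod 173) for the divisors d until we hit 1:
167^1 ≡ 167
167^2 ≡ 36
167^4 ≡ 85
167^43 ≡ 172
167^86 ≡ 1
Therefore the multiplicative order of 167 modulo 173 is 86.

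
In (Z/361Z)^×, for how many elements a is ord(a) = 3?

2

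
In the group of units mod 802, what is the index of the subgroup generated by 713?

2

ord(713) | φ(802) = φ(2)·φ(401) = 1·400 = 400 = 2^4 · 5^2.
Divisors of 400: 1, 2, 4, 5, 8, 10, 16, 20, 25, 40, 50, 80, 100, 200, 400.
Check 713^d mod 802 for each divisor in increasing order:
713^1 ≡ 713
713^2 ≡ 703
713^4 ≡ 177
713^5 ≡ 287
713^8 ≡ 51
713^10 ≡ 565
713^16 ≡ 195
713^20 ≡ 29
713^25 ≡ 303
713^40 ≡ 39
713^50 ≡ 381
713^80 ≡ 719
713^100 ≡ 801
713^200 ≡ 1
So ord_802(713) = 200, hence |⟨713⟩| = 200.
The index is φ(802) / ord(713) = 400 / 200 = 2.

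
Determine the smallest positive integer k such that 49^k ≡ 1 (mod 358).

ord(49) | φ(358) = φ(2)·φ(179) = 1·178 = 178 = 2 · 89.
Divisors of 178: 1, 2, 89, 178.
Evaluate successive powers at the divisors of 178:
49^1 ≡ 49 (mod 358)
49^2 ≡ 253 (mod 358)
49^89 ≡ 1 (mod 358) ✓
Therefore the multiplicative order of 49 modulo 358 is 89.

89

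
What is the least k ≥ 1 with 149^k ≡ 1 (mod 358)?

89

Since 149 ∈ (Z/358Z)^×, its order divides φ(358) = φ(2)·φ(179) = 1·178 = 178 = 2 · 89.
Divisors of 178: 1, 2, 89, 178.
Test each divisor d:
149^1 ≡ 149 (mod 358)
149^2 ≡ 5 (mod 358)
149^89 ≡ 1 (mod 358) ✓
The smallest such exponent is 89, so the order of 149 is 89.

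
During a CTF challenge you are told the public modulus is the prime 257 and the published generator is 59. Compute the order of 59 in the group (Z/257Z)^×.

128

By Lagrange's theorem, ord_257(59) divides φ(257) = 257 − 1 = 256 = 2^8.
Divisors of 256: 1, 2, 4, 8, 16, 32, 64, 128, 256.
Check 59^d mod 257 for each divisor in increasing order:
59^1 ≡ 59
59^2 ≡ 140
59^4 ≡ 68
59^8 ≡ 255
59^16 ≡ 4
59^32 ≡ 16
59^64 ≡ 256
59^128 ≡ 1
Hence ord(59) = 128.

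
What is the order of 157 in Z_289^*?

68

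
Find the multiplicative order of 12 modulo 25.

20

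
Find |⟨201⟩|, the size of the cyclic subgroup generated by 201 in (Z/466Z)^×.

Since 201 ∈ (Z/466Z)^×, its order divides φ(466) = φ(2)·φ(233) = 1·232 = 232 = 2^3 · 29.
Divisors of 232: 1, 2, 4, 8, 29, 58, 116, 232.
Test each divisor d:
201^1 ≡ 201 (mod 466)
201^2 ≡ 325 (mod 466)
201^4 ≡ 309 (mod 466)
201^8 ≡ 417 (mod 466)
201^29 ≡ 465 (mod 466)
201^58 ≡ 1 (mod 466) ✓
Hence ord(201) = 58.

58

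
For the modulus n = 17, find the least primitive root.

3

φ(17) = 17 − 1 = 16 = 2^4.
g is a primitive root iff g^(16/q) ≢ 1 (mod 17) for each prime q ∈ {2}.
g = 2: 2^8 ≡ 1 — hits 1, so not a primitive root.
g = 3: 3^8 ≡ 16 — none is 1, so 3 is a primitive root.
Hence the least primitive root of 17 is 3.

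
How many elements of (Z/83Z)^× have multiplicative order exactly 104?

0

φ(83) = 83 − 1 = 82 = 2 · 41.
(Z/83Z)^× is cyclic (|G| = 82); a cyclic group of order m has exactly φ(d) elements of each order d | m, and none otherwise.
104 does not divide 82, so no element of (Z/83Z)^× has order 104.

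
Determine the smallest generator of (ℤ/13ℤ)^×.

φ(13) = 13 − 1 = 12 = 2^2 · 3.
Test candidates g = 2, 3, … against the prime factors q ∈ {2, 3} of φ(13): g is a generator iff g^(12/q) ≢ 1 for every such q.
g = 2: 2^6 ≡ 12; 2^4 ≡ 3 — none is 1, so 2 is a primitive root.
So 2 is the smallest generator of (Z/13Z)^×.

2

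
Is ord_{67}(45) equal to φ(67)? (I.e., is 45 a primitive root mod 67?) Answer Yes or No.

No

φ(67) = 67 − 1 = 66 = 2 · 3 · 11.
45 is a primitive root mod 67 iff 45^(φ(67)/q) ≢ 1 for every prime q | φ(67), i.e. q ∈ {2, 3, 11}.
45^33 ≡ 66 (mod 67)  [q = 2: ≢ 1 ✓]
45^22 ≡ 1 (mod 67)  [q = 3: ≡ 1 ✗]
45^6 ≡ 25 (mod 67)  [q = 11: ≢ 1 ✓]
Since 45^22 ≡ 1, the order of 45 divides 22 < 66, so 45 is not a primitive root.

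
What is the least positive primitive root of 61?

2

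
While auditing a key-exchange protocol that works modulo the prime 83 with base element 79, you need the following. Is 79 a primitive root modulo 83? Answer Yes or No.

Yes

φ(83) = 83 − 1 = 82 = 2 · 41.
Test 79^(82/q) mod 83 for each prime factor q of 82:
79^41 ≡ 82 (mod 83)  [q = 2: ≢ 1 ✓]
79^2 ≡ 16 (mod 83)  [q = 41: ≢ 1 ✓]
All checks pass, so 79 has order 82 and is a primitive root modulo 83.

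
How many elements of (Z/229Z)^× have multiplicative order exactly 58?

0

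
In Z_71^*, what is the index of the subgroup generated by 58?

The order of 58 must divide φ(71) = 71 − 1 = 70 = 2 · 5 · 7.
Divisors of 70: 1, 2, 5, 7, 10, 14, 35, 70.
Test each divisor d:
58^1 ≡ 58 (mod 71)
58^2 ≡ 27 (mod 71)
58^5 ≡ 37 (mod 71)
58^7 ≡ 5 (mod 71)
58^10 ≡ 20 (mod 71)
58^14 ≡ 25 (mod 71)
58^35 ≡ 1 (mod 71) ✓
Thus |⟨58⟩| = ord(58) = 35.
Index = |(Z/71Z)^×| / |⟨58⟩| = 70 / 35 = 2.

2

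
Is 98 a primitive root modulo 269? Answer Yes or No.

Yes

φ(269) = 269 − 1 = 268 = 2^2 · 67.
Test 98^(268/q) mod 269 for each prime factor q of 268:
98^134 ≡ 268 (mod 269)  [q = 2: ≢ 1 ✓]
98^4 ≡ 213 (mod 269)  [q = 67: ≢ 1 ✓]
None equal 1, so ord_269(98) = 268: 98 is a primitive root.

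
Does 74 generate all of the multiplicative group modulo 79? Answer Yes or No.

Yes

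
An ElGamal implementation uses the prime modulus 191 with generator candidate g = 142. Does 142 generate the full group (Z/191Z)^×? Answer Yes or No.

φ(191) = 191 − 1 = 190 = 2 · 5 · 19.
An element g generates (Z/191Z)^× iff g^(190/q) ≢ 1 (mod 191) for each prime q ∈ {2, 5, 19}.
142^95 ≡ 190 (mod 191)  [q = 2: ≢ 1 ✓]
142^38 ≡ 184 (mod 191)  [q = 5: ≢ 1 ✓]
142^10 ≡ 1 (mod 191)  [q = 19: ≡ 1 ✗]
Since 142^10 ≡ 1, the order of 142 divides 10 < 190, so 142 is not a primitive root.

No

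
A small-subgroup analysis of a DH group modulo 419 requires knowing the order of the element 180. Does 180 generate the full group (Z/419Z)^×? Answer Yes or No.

No

φ(419) = 419 − 1 = 418 = 2 · 11 · 19.
It suffices to check that the order of 180 is not a proper divisor of 418: compute 180^(418/q) for q ∈ {2, 11, 19}.
180^209 ≡ 1 (mod 419)  [q = 2: ≡ 1 ✗]
180^38 ≡ 334 (mod 419)  [q = 11: ≢ 1 ✓]
180^22 ≡ 136 (mod 419)  [q = 19: ≢ 1 ✓]
180^209 ≡ 1 shows ord(180) | 209, strictly less than φ(419); not a primitive root.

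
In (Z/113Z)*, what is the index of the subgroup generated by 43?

The order of 43 must divide φ(113) = 113 − 1 = 112 = 2^4 · 7.
Divisors of 112: 1, 2, 4, 7, 8, 14, 16, 28, 56, 112.
Check 43^d mod 113 for each divisor in increasing order:
43^1 ≡ 43
43^2 ≡ 41
43^4 ≡ 99
43^7 ≡ 65
43^8 ≡ 83
43^14 ≡ 44
43^16 ≡ 109
43^28 ≡ 15
43^56 ≡ 112
43^112 ≡ 1
So ord_113(43) = 112, hence |⟨43⟩| = 112.
[(Z/113Z)^× : ⟨43⟩] = 112/112 = 1.

1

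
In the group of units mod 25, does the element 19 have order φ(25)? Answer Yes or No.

φ(25) = φ(5^2) = 5·(5−1) = 20 = 2^2 · 5.
An element g generates (Z/25Z)^× iff g^(20/q) ≢ 1 (mod 25) for each prime q ∈ {2, 5}.
19^10 ≡ 1 (mod 25)  [q = 2: ≡ 1 ✗]
19^4 ≡ 21 (mod 25)  [q = 5: ≢ 1 ✓]
The check at q = 2 fails, so 19 generates a proper subgroup.

No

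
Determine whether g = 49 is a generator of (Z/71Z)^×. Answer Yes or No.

φ(71) = 71 − 1 = 70 = 2 · 5 · 7.
49 is a primitive root mod 71 iff 49^(φ(71)/q) ≢ 1 for every prime q | φ(71), i.e. q ∈ {2, 5, 7}.
49^35 ≡ 1 (mod 71)  [q = 2: ≡ 1 ✗]
49^14 ≡ 5 (mod 71)  [q = 5: ≢ 1 ✓]
49^10 ≡ 37 (mod 71)  [q = 7: ≢ 1 ✓]
49^35 ≡ 1 shows ord(49) | 35, strictly less than φ(71); not a primitive root.

No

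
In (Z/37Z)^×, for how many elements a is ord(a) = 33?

0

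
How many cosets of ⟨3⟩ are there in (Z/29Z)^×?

1

The order of 3 must divide φ(29) = 29 − 1 = 28 = 2^2 · 7.
Divisors of 28: 1, 2, 4, 7, 14, 28.
Check 3^d mod 29 for each divisor in increasing order:
3^1 ≡ 3 (mod 29)
3^2 ≡ 9 (mod 29)
3^4 ≡ 23 (mod 29)
3^7 ≡ 12 (mod 29)
3^14 ≡ 28 (mod 29)
3^28 ≡ 1 (mod 29) ✓
Thus |⟨3⟩| = ord(3) = 28.
The index is φ(29) / ord(3) = 28 / 28 = 1.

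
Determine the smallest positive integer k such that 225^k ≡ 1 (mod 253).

55

Since 225 ∈ (Z/253Z)^×, its order divides φ(253) = φ(11·23) = (11−1)·(23−1) = 10·22 = 220 = 2^2 · 5 · 11.
Divisors of 220: 1, 2, 4, 5, 10, 11, 20, 22, 44, 55, 110, 220.
Check 225^d mod 253 for each divisor in increasing order:
225^1 ≡ 225
225^2 ≡ 25
225^4 ≡ 119
225^5 ≡ 210
225^10 ≡ 78
225^11 ≡ 93
225^20 ≡ 12
225^22 ≡ 47
225^44 ≡ 185
225^55 ≡ 1
Hence ord(225) = 55.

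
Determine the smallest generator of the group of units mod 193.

φ(193) = 193 − 1 = 192 = 2^6 · 3.
g is a primitive root iff g^(192/q) ≢ 1 (mod 193) for each prime q ∈ {2, 3}.
g = 2: 2^96 ≡ 1 — hits 1, so not a primitive root.
g = 3: 3^96 ≡ 1 — hits 1, so not a primitive root.
g = 4: 4^96 ≡ 1 — hits 1, so not a primitive root.
g = 5: 5^96 ≡ 192; 5^64 ≡ 84 — none is 1, so 5 is a primitive root.
Hence the least primitive root of 193 is 5.

5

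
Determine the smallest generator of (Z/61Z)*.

2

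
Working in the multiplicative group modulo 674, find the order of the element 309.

168

ord(309) | φ(674) = φ(2)·φ(337) = 1·336 = 336 = 2^4 · 3 · 7.
Divisors of 336: 1, 2, 3, 4, 6, 7, 8, 12, 14, 16, 21, 24, 28, 42, 48, 56, 84, 112, 168, 336.
Compute 309^d (mod 674) for the divisors d until we hit 1:
309^1 ≡ 309 (mod 674)
309^2 ≡ 447 (mod 674)
309^3 ≡ 627 (mod 674)
309^4 ≡ 305 (mod 674)
309^6 ≡ 187 (mod 674)
309^7 ≡ 493 (mod 674)
309^8 ≡ 13 (mod 674)
309^12 ≡ 595 (mod 674)
309^14 ≡ 409 (mod 674)
309^16 ≡ 169 (mod 674)
309^21 ≡ 111 (mod 674)
309^24 ≡ 175 (mod 674)
309^28 ≡ 129 (mod 674)
309^42 ≡ 189 (mod 674)
309^48 ≡ 295 (mod 674)
309^56 ≡ 465 (mod 674)
309^84 ≡ 673 (mod 674)
309^112 ≡ 545 (mod 674)
309^168 ≡ 1 (mod 674) ✓
Therefore the multiplicative order of 309 modulo 674 is 168.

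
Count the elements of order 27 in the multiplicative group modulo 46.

0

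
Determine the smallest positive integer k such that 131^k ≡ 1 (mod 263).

The order of 131 must divide φ(263) = 263 − 1 = 262 = 2 · 131.
Divisors of 262: 1, 2, 131, 262.
Test each divisor d:
131^1 ≡ 131 (mod 263)
131^2 ≡ 66 (mod 263)
131^131 ≡ 262 (mod 263)
131^262 ≡ 1 (mod 263) ✓
The smallest such exponent is 262, so the order of 131 is 262.

262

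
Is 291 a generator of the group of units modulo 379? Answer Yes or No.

φ(379) = 379 − 1 = 378 = 2 · 3^3 · 7.
291 is a primitive root mod 379 iff 291^(φ(379)/q) ≢ 1 for every prime q | φ(379), i.e. q ∈ {2, 3, 7}.
291^189 ≡ 378 (mod 379)  [q = 2: ≢ 1 ✓]
291^126 ≡ 327 (mod 379)  [q = 3: ≢ 1 ✓]
291^54 ≡ 138 (mod 379)  [q = 7: ≢ 1 ✓]
None equal 1, so ord_379(291) = 378: 291 is a primitive root.

Yes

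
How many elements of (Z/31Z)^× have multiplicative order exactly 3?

φ(31) = 31 − 1 = 30 = 2 · 3 · 5.
Since (Z/31Z)^× is cyclic of order 30, the number of elements of order d is φ(d) when d | 30 and 0 otherwise.
3 | 30, and φ(3) = 3 − 1 = 2.

2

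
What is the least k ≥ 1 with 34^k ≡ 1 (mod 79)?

78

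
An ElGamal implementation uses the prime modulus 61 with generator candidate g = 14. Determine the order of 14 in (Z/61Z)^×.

6

Since 14 ∈ (Z/61Z)^×, its order divides φ(61) = 61 − 1 = 60 = 2^2 · 3 · 5.
Divisors of 60: 1, 2, 3, 4, 5, 6, 10, 12, 15, 20, 30, 60.
Compute 14^d (mod 61) for the divisors d until we hit 1:
14^1 ≡ 14 (mod 61)
14^2 ≡ 13 (mod 61)
14^3 ≡ 60 (mod 61)
14^4 ≡ 47 (mod 61)
14^5 ≡ 48 (mod 61)
14^6 ≡ 1 (mod 61) ✓
Therefore the multiplicative order of 14 modulo 61 is 6.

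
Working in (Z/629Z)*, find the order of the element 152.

Since 152 ∈ (Z/629Z)^×, its order divides φ(629) = φ(17·37) = (17−1)·(37−1) = 16·36 = 576 = 2^6 · 3^2.
Divisors of 576: 1, 2, 3, 4, 6, 8, 9, 12, 16, 18, 24, 32, 36, 48, 64, 72, 96, 144, 192, 288, 576.
Compute 152^d (mod 629) for the divisors d until we hit 1:
152^1 ≡ 152 (mod 629)
152^2 ≡ 460 (mod 629)
152^3 ≡ 101 (mod 629)
152^4 ≡ 256 (mod 629)
152^6 ≡ 137 (mod 629)
152^8 ≡ 120 (mod 629)
152^9 ≡ 628 (mod 629)
152^12 ≡ 528 (mod 629)
152^16 ≡ 562 (mod 629)
152^18 ≡ 1 (mod 629) ✓
Therefore the multiplicative order of 152 modulo 629 is 18.

18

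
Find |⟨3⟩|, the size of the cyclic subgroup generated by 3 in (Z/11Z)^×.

ord(3) | φ(11) = 11 − 1 = 10 = 2 · 5.
Divisors of 10: 1, 2, 5, 10.
Compute 3^d (mod 11) for the divisors d until we hit 1:
3^1 ≡ 3 (mod 11)
3^2 ≡ 9 (mod 11)
3^5 ≡ 1 (mod 11) ✓
Hence ord(3) = 5.

5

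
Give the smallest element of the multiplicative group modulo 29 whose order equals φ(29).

2

φ(29) = 29 − 1 = 28 = 2^2 · 7.
g is a primitive root iff g^(28/q) ≢ 1 (mod 29) for each prime q ∈ {2, 7}.
g = 2: 2^14 ≡ 28; 2^4 ≡ 16 — none is 1, so 2 is a primitive root.
Hence the least primitive root of 29 is 2.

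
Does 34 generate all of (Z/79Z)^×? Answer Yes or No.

φ(79) = 79 − 1 = 78 = 2 · 3 · 13.
It suffices to check that the order of 34 is not a proper divisor of 78: compute 34^(78/q) for q ∈ {2, 3, 13}.
34^39 ≡ 78 (mod 79)  [q = 2: ≢ 1 ✓]
34^26 ≡ 23 (mod 79)  [q = 3: ≢ 1 ✓]
34^6 ≡ 22 (mod 79)  [q = 13: ≢ 1 ✓]
Every test exponent gives a nontrivial residue, hence 34 generates the full group.

Yes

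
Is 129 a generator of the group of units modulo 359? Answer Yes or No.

Yes

φ(359) = 359 − 1 = 358 = 2 · 179.
Test 129^(358/q) mod 359 for each prime factor q of 358:
129^179 ≡ 358 (mod 359)  [q = 2: ≢ 1 ✓]
129^2 ≡ 127 (mod 359)  [q = 179: ≢ 1 ✓]
Every test exponent gives a nontrivial residue, hence 129 generates the full group.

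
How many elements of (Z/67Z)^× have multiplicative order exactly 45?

φ(67) = 67 − 1 = 66 = 2 · 3 · 11.
(Z/67Z)^× is cyclic (|G| = 66); a cyclic group of order m has exactly φ(d) elements of each order d | m, and none otherwise.
Here 66 is not a multiple of 45, so there are no elements of order 45.

0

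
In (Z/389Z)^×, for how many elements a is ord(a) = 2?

φ(389) = 389 − 1 = 388 = 2^2 · 97.
In a cyclic group of order 388, there are φ(d) elements of order d for each divisor d of 388, and zero for non-divisors.
2 | 388, and φ(2) = 2 − 1 = 1.

1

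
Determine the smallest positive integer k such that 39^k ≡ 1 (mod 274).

68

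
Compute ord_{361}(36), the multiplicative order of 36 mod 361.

Since 36 ∈ (Z/361Z)^×, its order divides φ(361) = φ(19^2) = 19·(19−1) = 342 = 2 · 3^2 · 19.
Divisors of 342: 1, 2, 3, 6, 9, 18, 19, 38, 57, 114, 171, 342.
Test each divisor d:
36^1 ≡ 36 (mod 361)
36^2 ≡ 213 (mod 361)
36^3 ≡ 87 (mod 361)
36^6 ≡ 349 (mod 361)
36^9 ≡ 39 (mod 361)
36^18 ≡ 77 (mod 361)
36^19 ≡ 245 (mod 361)
36^38 ≡ 99 (mod 361)
36^57 ≡ 68 (mod 361)
36^114 ≡ 292 (mod 361)
36^171 ≡ 1 (mod 361) ✓
So ord_361(36) = 171.

171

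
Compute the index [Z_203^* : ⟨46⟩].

14

ord(46) | φ(203) = φ(7·29) = (7−1)·(29−1) = 6·28 = 168 = 2^3 · 3 · 7.
Divisors of 168: 1, 2, 3, 4, 6, 7, 8, 12, 14, 21, 24, 28, 42, 56, 84, 168.
Check 46^d mod 203 for each divisor in increasing order:
46^1 ≡ 46 (mod 203)
46^2 ≡ 86 (mod 203)
46^3 ≡ 99 (mod 203)
46^4 ≡ 88 (mod 203)
46^6 ≡ 57 (mod 203)
46^7 ≡ 186 (mod 203)
46^8 ≡ 30 (mod 203)
46^12 ≡ 1 (mod 203) ✓
Thus |⟨46⟩| = ord(46) = 12.
Index = |(Z/203Z)^×| / |⟨46⟩| = 168 / 12 = 14.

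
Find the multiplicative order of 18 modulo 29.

ord(18) | φ(29) = 29 − 1 = 28 = 2^2 · 7.
Divisors of 28: 1, 2, 4, 7, 14, 28.
Evaluate successive powers at the divisors of 28:
18^1 ≡ 18 (mod 29)
18^2 ≡ 5 (mod 29)
18^4 ≡ 25 (mod 29)
18^7 ≡ 17 (mod 29)
18^14 ≡ 28 (mod 29)
18^28 ≡ 1 (mod 29) ✓
Therefore the multiplicative order of 18 modulo 29 is 28.

28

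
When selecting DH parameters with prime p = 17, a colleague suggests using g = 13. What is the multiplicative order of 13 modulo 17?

ord(13) | φ(17) = 17 − 1 = 16 = 2^4.
Divisors of 16: 1, 2, 4, 8, 16.
Check 13^d mod 17 for each divisor in increasing order:
13^1 ≡ 13 (mod 17)
13^2 ≡ 16 (mod 17)
13^4 ≡ 1 (mod 17) ✓
Therefore the multiplicative order of 13 modulo 17 is 4.

4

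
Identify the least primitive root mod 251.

6

φ(251) = 251 − 1 = 250 = 2 · 5^3.
Test candidates g = 2, 3, … against the prime factors q ∈ {2, 5} of φ(251): g is a generator iff g^(250/q) ≢ 1 for every such q.
g = 2: 2^125 ≡ 250; 2^50 ≡ 1 — hits 1, so not a primitive root.
g = 3: 3^125 ≡ 1 — hits 1, so not a primitive root.
g = 4: 4^125 ≡ 1 — hits 1, so not a primitive root.
g = 5: 5^125 ≡ 1 — hits 1, so not a primitive root.
g = 6: 6^125 ≡ 250; 6^50 ≡ 219 — none is 1, so 6 is a primitive root.
Hence the least primitive root of 251 is 6.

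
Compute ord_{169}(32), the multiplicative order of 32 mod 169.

Since 32 ∈ (Z/169Z)^×, its order divides φ(169) = φ(13^2) = 13·(13−1) = 156 = 2^2 · 3 · 13.
Divisors of 156: 1, 2, 3, 4, 6, 12, 13, 26, 39, 52, 78, 156.
Test each divisor d:
32^1 ≡ 32 (mod 169)
32^2 ≡ 10 (mod 169)
32^3 ≡ 151 (mod 169)
32^4 ≡ 100 (mod 169)
32^6 ≡ 155 (mod 169)
32^12 ≡ 27 (mod 169)
32^13 ≡ 19 (mod 169)
32^26 ≡ 23 (mod 169)
32^39 ≡ 99 (mod 169)
32^52 ≡ 22 (mod 169)
32^78 ≡ 168 (mod 169)
32^156 ≡ 1 (mod 169) ✓
The smallest such exponent is 156, so the order of 32 is 156.

156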